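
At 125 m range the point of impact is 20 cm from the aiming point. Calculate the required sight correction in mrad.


1 mrad subtends 1 cm per 10 m of range, so adj = error_cm / (dist_m / 10) = 20 / (125/10) = 1.6 mrad

1.6 mrad


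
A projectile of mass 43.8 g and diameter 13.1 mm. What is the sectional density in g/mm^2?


SD = m/d^2 = 43.8/13.1^2 = 0.2552 g/mm^2

0.2552 g/mm^2


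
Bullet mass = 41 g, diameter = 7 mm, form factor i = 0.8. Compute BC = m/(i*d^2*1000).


BC = m/(i*d^2*1000) = 41/(0.8 * 7^2 * 1000) = 0.001046

0.001046


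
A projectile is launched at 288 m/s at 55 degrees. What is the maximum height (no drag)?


H = (v0*sin(theta))^2 / (2g) = (288*sin(55°))^2 / (2*9.81) = 2837 m

2837 m


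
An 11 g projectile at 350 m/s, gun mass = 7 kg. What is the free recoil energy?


v_r = m_p*v_p/m_gun = 0.011*350/7 = 0.55 m/s, E_r = 0.5*m_gun*v_r^2 = 0.5*7*0.55^2 = 1.059 J

1.059 J


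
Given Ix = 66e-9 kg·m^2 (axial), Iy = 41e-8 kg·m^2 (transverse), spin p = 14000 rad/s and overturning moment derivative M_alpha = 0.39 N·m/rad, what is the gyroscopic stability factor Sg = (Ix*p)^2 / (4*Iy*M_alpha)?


Sg = Ix^2 * p^2 / (4 * Iy * M_alpha) = (66e-9)^2 * 14000^2 / (4 * 41e-8 * 0.39) = 1.335

1.335


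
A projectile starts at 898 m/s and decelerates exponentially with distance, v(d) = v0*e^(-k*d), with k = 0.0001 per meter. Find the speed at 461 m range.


v = v0*exp(-k*d) = 898*exp(-0.0001*461) = 857.5 m/s

857.5 m/s


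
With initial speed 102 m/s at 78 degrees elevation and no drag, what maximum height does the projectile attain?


H = (v0*sin(theta))^2 / (2g) = (102*sin(78°))^2 / (2*9.81) = 507.4 m

507.4 m


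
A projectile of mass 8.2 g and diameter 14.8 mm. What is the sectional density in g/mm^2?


SD = m/d^2 = 8.2/14.8^2 = 0.03744 g/mm^2

0.03744 g/mm^2


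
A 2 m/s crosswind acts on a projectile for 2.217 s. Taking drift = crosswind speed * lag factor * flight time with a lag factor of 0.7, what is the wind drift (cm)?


drift = v_wind * lag * t = 2 * 0.7 * 2.217 = 3.1038 m ≈ 310.4 cm

310.4 cm


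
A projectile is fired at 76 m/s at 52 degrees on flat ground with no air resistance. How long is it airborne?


T = 2*v0*sin(theta)/g = 2*76*sin(52°)/9.81 = 12.21 s

12.21 s


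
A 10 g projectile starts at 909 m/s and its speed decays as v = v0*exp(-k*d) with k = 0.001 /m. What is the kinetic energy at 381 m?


v = v0*exp(-k*d) = 909*exp(-0.001*381) = 621.009 m/s
E = 0.5*m*v^2 = 0.5*0.01*621.009^2 = 1928 J

1928 J


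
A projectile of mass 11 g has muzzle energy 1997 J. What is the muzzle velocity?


v = sqrt(2*E/m) = sqrt(2*1997/0.011) = 602.6 m/s

602.6 m/s


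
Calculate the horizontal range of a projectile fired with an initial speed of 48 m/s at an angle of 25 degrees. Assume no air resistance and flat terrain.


R = v0^2 * sin(2*theta) / g = 48^2 * sin(2*25°) / 9.81 = 179.9 m

179.9 m


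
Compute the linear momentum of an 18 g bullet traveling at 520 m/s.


p = m*v = 0.018*520 = 9.36 kg·m/s

9.36 kg·m/s


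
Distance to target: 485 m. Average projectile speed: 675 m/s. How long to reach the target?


t = d/v = 485/675 = 0.7185 s

0.7185 s


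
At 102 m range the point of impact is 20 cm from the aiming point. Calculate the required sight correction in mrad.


1 mrad subtends 1 cm per 10 m of range, so adj = error_cm / (dist_m / 10) = 20 / (102/10) = 1.961 mrad

1.961 mrad


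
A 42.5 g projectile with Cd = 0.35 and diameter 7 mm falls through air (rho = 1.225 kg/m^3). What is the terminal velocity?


A = pi*(d/2)^2 = pi*(7/2000)^2 = 3.84845e-05 m^2
vt = sqrt(2mg/(Cd*rho*A)) = sqrt(2*0.0425*9.81/(0.35 * 1.225 * 3.84845e-05)) = 224.8 m/s

224.8 m/s


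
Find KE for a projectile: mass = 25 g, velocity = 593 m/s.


E = 0.5*m*v^2 = 0.5*0.025*593^2 = 4396 J

4396 J


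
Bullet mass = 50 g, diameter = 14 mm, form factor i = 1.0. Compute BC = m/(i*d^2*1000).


BC = m/(i*d^2*1000) = 50/(1.0 * 14^2 * 1000) = 0.0002551

0.0002551


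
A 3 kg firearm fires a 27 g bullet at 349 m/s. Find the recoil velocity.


v_recoil = m_p * v_p / m_gun = 0.027 * 349 / 3 = 3.141 m/s

3.141 m/s


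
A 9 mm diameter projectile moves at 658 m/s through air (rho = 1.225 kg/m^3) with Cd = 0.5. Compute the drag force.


A = pi*(d/2)^2 = pi*(9/2000)^2 = 6.36173e-05 m^2
Fd = 0.5*Cd*rho*A*v^2 = 0.5*0.5*1.225*6.36173e-05*658^2 = 8.435 N

8.435 N


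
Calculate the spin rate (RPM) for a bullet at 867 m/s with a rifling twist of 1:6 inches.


twist_m = 6*0.0254 = 0.1524 m
spin = v/twist = 867/0.1524 = 5688.976 rev/s
RPM = spin*60 = 5688.976*60 ≈ 341339 RPM

341339 RPM


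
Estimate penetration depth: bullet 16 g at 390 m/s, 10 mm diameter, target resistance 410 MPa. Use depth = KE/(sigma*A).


A = pi*(d/2)^2 = pi*(10/2)^2 = 78.5398 mm^2
E = 0.5*m*v^2 = 0.5*0.016*390^2 = 1216.8 J
depth = E/(sigma*A) = 1216.8 J / (410 MPa * 78.5398 mm^2) = 1216.8/(410 * 78.5398) m = 0.0377873 m ≈ 37.79 mm

37.79 mm


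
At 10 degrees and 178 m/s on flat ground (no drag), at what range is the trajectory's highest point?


R = v0^2*sin(2*theta)/g = 178^2*sin(2*10°)/9.81 = 1104.64 m
apex_dist = R/2 = 1104.64/2 = 552.3 m

552.3 m


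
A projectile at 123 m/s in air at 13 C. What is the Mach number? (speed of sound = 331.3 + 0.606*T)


a = 331.3 + 0.606*(13) = 339.178 m/s
M = v/a = 123/339.178 = 0.3626

0.3626


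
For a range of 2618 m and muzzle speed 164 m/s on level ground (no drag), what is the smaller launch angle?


sin(2*theta) = R*g/v0^2 = 2618*9.81/164^2 = 0.954885, theta = arcsin(0.954885)/2 = 36.36°

36.36 degrees


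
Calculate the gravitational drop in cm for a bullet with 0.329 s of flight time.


drop = 0.5*g*t^2 = 0.5*9.81*0.329^2 = 0.530922 m ≈ 53.09 cm

53.09 cm


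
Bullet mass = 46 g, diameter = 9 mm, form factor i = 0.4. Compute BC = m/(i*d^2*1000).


BC = m/(i*d^2*1000) = 46/(0.4 * 9^2 * 1000) = 0.00142

0.00142


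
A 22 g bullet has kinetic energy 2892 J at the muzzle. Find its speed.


v = sqrt(2*E/m) = sqrt(2*2892/0.022) = 512.7 m/s

512.7 m/s


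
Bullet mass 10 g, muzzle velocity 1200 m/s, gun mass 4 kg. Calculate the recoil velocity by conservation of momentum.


v_recoil = m_p * v_p / m_gun = 0.01 * 1200 / 4 = 3 m/s

3 m/s


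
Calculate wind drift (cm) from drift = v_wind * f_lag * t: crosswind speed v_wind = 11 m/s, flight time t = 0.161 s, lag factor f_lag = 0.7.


drift = v_wind * lag * t = 11 * 0.7 * 0.161 = 1.2397 m ≈ 124 cm

124 cm


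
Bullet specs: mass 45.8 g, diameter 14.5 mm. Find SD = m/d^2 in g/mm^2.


SD = m/d^2 = 45.8/14.5^2 = 0.2178 g/mm^2

0.2178 g/mm^2


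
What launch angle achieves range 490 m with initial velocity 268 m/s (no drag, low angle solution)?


sin(2*theta) = R*g/v0^2 = 490*9.81/268^2 = 0.0669261, theta = arcsin(0.0669261)/2 = 1.919°

1.919 degrees


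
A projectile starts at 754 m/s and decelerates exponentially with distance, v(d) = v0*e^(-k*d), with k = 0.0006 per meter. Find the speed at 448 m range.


v = v0*exp(-k*d) = 754*exp(-0.0006*448) = 576.3 m/s

576.3 m/s


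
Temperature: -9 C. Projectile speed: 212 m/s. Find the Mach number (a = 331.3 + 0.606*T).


a = 331.3 + 0.606*(-9) = 325.846 m/s
M = v/a = 212/325.846 = 0.6506

0.6506


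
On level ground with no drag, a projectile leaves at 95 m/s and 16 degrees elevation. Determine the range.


R = v0^2 * sin(2*theta) / g = 95^2 * sin(2*16°) / 9.81 = 487.5 m

487.5 m


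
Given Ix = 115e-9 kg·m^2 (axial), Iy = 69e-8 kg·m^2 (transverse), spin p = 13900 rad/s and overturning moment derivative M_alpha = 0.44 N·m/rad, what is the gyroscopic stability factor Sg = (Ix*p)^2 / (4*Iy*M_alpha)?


Sg = Ix^2 * p^2 / (4 * Iy * M_alpha) = (115e-9)^2 * 13900^2 / (4 * 69e-8 * 0.44) = 2.104

2.104


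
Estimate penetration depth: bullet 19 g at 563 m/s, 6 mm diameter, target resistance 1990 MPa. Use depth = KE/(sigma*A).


A = pi*(d/2)^2 = pi*(6/2)^2 = 28.2743 mm^2
E = 0.5*m*v^2 = 0.5*0.019*563^2 = 3011.21 J
depth = E/(sigma*A) = 3011.21 J / (1990 MPa * 28.2743 mm^2) = 3011.21/(1990 * 28.2743) m = 0.0535174 m ≈ 53.52 mm

53.52 mm


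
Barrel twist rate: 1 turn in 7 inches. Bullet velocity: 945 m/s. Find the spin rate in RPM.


twist_m = 7*0.0254 = 0.1778 m
spin = v/twist = 945/0.1778 = 5314.961 rev/s
RPM = spin*60 = 5314.961*60 ≈ 318898 RPM

318898 RPM


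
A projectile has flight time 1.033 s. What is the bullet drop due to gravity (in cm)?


drop = 0.5*g*t^2 = 0.5*9.81*1.033^2 = 5.23407 m ≈ 523.4 cm

523.4 cm


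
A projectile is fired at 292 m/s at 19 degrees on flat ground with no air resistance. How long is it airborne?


T = 2*v0*sin(theta)/g = 2*292*sin(19°)/9.81 = 19.38 s

19.38 s


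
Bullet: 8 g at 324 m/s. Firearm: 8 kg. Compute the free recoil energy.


v_r = m_p*v_p/m_gun = 0.008*324/8 = 0.324 m/s, E_r = 0.5*m_gun*v_r^2 = 0.5*8*0.324^2 = 0.4199 J

0.4199 J


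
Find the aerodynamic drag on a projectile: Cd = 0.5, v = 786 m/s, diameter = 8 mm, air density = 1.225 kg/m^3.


A = pi*(d/2)^2 = pi*(8/2000)^2 = 5.02655e-05 m^2
Fd = 0.5*Cd*rho*A*v^2 = 0.5*0.5*1.225*5.02655e-05*786^2 = 9.51 N

9.51 N


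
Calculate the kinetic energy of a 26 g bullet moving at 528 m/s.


E = 0.5*m*v^2 = 0.5*0.026*528^2 = 3624 J

3624 J


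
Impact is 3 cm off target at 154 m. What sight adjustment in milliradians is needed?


1 mrad subtends 1 cm per 10 m of range, so adj = error_cm / (dist_m / 10) = 3 / (154/10) = 0.1948 mrad

0.1948 mrad


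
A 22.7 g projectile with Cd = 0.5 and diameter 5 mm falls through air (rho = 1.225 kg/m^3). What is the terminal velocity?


A = pi*(d/2)^2 = pi*(5/2000)^2 = 1.96350e-05 m^2
vt = sqrt(2mg/(Cd*rho*A)) = sqrt(2*0.0227*9.81/(0.5 * 1.225 * 1.96350e-05)) = 192.4 m/s

192.4 m/s


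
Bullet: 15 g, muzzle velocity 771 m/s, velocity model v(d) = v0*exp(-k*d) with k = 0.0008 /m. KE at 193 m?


v = v0*exp(-k*d) = 771*exp(-0.0008*193) = 660.692 m/s
E = 0.5*m*v^2 = 0.5*0.015*660.692^2 = 3274 J

3274 J


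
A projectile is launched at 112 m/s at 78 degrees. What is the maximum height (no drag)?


H = (v0*sin(theta))^2 / (2g) = (112*sin(78°))^2 / (2*9.81) = 611.7 m

611.7 m


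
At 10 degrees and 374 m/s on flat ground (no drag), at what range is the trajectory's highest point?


R = v0^2*sin(2*theta)/g = 374^2*sin(2*10°)/9.81 = 4876.7 m
apex_dist = R/2 = 4876.7/2 = 2438 m

2438 m


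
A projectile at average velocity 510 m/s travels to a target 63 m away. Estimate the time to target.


t = d/v = 63/510 = 0.1235 s

0.1235 s


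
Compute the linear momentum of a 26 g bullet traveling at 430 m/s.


p = m*v = 0.026*430 = 11.18 kg·m/s

11.18 kg·m/s


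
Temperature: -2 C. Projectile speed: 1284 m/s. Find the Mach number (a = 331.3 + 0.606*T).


a = 331.3 + 0.606*(-2) = 330.088 m/s
M = v/a = 1284/330.088 = 3.89

3.89


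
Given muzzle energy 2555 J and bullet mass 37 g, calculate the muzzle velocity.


v = sqrt(2*E/m) = sqrt(2*2555/0.037) = 371.6 m/s

371.6 m/s


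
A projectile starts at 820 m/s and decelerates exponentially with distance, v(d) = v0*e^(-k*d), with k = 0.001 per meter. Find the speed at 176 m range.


v = v0*exp(-k*d) = 820*exp(-0.001*176) = 687.7 m/s

687.7 m/s


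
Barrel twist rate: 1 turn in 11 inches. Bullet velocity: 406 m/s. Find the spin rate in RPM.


twist_m = 11*0.0254 = 0.2794 m
spin = v/twist = 406/0.2794 = 1453.114 rev/s
RPM = spin*60 = 1453.114*60 ≈ 87187 RPM

87187 RPM


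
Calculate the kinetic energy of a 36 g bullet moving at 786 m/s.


E = 0.5*m*v^2 = 0.5*0.036*786^2 = 11120 J

11120 J


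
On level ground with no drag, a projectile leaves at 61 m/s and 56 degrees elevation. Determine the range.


R = v0^2 * sin(2*theta) / g = 61^2 * sin(2*56°) / 9.81 = 351.7 m

351.7 m


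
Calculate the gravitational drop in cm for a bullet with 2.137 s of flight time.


drop = 0.5*g*t^2 = 0.5*9.81*2.137^2 = 22.4 m ≈ 2240 cm

2240 cm


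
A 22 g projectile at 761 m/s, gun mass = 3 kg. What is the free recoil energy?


v_r = m_p*v_p/m_gun = 0.022*761/3 = 5.58067 m/s, E_r = 0.5*m_gun*v_r^2 = 0.5*3*5.58067^2 = 46.72 J

46.72 J


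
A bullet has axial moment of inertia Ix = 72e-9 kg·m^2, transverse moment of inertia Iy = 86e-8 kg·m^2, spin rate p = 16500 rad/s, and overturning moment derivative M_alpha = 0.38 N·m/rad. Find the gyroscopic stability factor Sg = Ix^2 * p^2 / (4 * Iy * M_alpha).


Sg = Ix^2 * p^2 / (4 * Iy * M_alpha) = (72e-9)^2 * 16500^2 / (4 * 86e-8 * 0.38) = 1.08

1.08


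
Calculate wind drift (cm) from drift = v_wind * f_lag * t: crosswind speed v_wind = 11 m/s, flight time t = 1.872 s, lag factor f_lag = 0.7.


drift = v_wind * lag * t = 11 * 0.7 * 1.872 = 14.4144 m ≈ 1441 cm

1441 cm


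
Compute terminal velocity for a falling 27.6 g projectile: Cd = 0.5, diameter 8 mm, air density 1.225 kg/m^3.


A = pi*(d/2)^2 = pi*(8/2000)^2 = 5.02655e-05 m^2
vt = sqrt(2mg/(Cd*rho*A)) = sqrt(2*0.0276*9.81/(0.5 * 1.225 * 5.02655e-05)) = 132.6 m/s

132.6 m/s


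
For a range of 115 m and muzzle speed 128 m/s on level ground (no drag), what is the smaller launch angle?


sin(2*theta) = R*g/v0^2 = 115*9.81/128^2 = 0.0688568, theta = arcsin(0.0688568)/2 = 1.974°

1.974 degrees


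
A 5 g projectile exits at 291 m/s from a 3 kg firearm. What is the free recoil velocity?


v_recoil = m_p * v_p / m_gun = 0.005 * 291 / 3 = 0.485 m/s

0.485 m/s


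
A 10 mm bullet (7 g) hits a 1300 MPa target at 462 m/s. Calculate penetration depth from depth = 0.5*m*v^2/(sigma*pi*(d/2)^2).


A = pi*(d/2)^2 = pi*(10/2)^2 = 78.5398 mm^2
E = 0.5*m*v^2 = 0.5*0.007*462^2 = 747.054 J
depth = E/(sigma*A) = 747.054 J / (1300 MPa * 78.5398 mm^2) = 747.054/(1300 * 78.5398) m = 0.00731676 m ≈ 7.317 mm

7.317 mm


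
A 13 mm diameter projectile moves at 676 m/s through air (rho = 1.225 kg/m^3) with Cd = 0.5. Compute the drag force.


A = pi*(d/2)^2 = pi*(13/2000)^2 = 1.32732e-04 m^2
Fd = 0.5*Cd*rho*A*v^2 = 0.5*0.5*1.225*1.32732e-04*676^2 = 18.58 N

18.58 N


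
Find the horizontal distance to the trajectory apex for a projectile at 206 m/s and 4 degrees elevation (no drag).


R = v0^2*sin(2*theta)/g = 206^2*sin(2*4°)/9.81 = 602.034 m
apex_dist = R/2 = 602.034/2 = 301 m

301 m


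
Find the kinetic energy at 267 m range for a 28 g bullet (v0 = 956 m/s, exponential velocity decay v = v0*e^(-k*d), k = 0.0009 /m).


v = v0*exp(-k*d) = 956*exp(-0.0009*267) = 751.791 m/s
E = 0.5*m*v^2 = 0.5*0.028*751.791^2 = 7913 J

7913 J


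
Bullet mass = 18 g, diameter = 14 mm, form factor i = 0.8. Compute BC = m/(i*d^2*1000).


BC = m/(i*d^2*1000) = 18/(0.8 * 14^2 * 1000) = 0.0001148

0.0001148


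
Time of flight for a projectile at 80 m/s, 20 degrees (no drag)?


T = 2*v0*sin(theta)/g = 2*80*sin(20°)/9.81 = 5.578 s

5.578 s


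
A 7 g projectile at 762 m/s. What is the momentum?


p = m*v = 0.007*762 = 5.334 kg·m/s

5.334 kg·m/s


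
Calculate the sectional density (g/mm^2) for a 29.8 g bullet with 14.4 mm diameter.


SD = m/d^2 = 29.8/14.4^2 = 0.1437 g/mm^2

0.1437 g/mm^2


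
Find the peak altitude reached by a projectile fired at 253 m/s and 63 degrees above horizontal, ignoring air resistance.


H = (v0*sin(theta))^2 / (2g) = (253*sin(63°))^2 / (2*9.81) = 2590 m

2590 m


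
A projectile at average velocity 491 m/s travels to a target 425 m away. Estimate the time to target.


t = d/v = 425/491 = 0.8656 s

0.8656 s


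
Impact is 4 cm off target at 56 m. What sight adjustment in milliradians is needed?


1 mrad subtends 1 cm per 10 m of range, so adj = error_cm / (dist_m / 10) = 4 / (56/10) = 0.7143 mrad

0.7143 mrad


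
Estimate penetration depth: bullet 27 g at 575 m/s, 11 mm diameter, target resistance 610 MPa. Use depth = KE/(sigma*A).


A = pi*(d/2)^2 = pi*(11/2)^2 = 95.0332 mm^2
E = 0.5*m*v^2 = 0.5*0.027*575^2 = 4463.44 J
depth = E/(sigma*A) = 4463.44 J / (610 MPa * 95.0332 mm^2) = 4463.44/(610 * 95.0332) m = 0.0769953 m ≈ 77 mm

77 mm


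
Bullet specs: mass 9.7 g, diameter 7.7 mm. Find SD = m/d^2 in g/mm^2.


SD = m/d^2 = 9.7/7.7^2 = 0.1636 g/mm^2

0.1636 g/mm^2


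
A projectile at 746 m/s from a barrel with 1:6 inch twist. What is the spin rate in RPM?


twist_m = 6*0.0254 = 0.1524 m
spin = v/twist = 746/0.1524 = 4895.013 rev/s
RPM = spin*60 = 4895.013*60 ≈ 293701 RPM

293701 RPM


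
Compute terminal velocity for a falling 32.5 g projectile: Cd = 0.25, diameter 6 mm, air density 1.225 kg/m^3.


A = pi*(d/2)^2 = pi*(6/2000)^2 = 2.82743e-05 m^2
vt = sqrt(2mg/(Cd*rho*A)) = sqrt(2*0.0325*9.81/(0.25 * 1.225 * 2.82743e-05)) = 271.4 m/s

271.4 m/s


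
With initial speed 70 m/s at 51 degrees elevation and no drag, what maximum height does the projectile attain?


H = (v0*sin(theta))^2 / (2g) = (70*sin(51°))^2 / (2*9.81) = 150.8 m

150.8 m


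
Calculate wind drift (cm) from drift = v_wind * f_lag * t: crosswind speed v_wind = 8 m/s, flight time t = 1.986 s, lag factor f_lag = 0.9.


drift = v_wind * lag * t = 8 * 0.9 * 1.986 = 14.2992 m ≈ 1430 cm

1430 cm


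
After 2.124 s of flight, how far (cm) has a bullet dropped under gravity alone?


drop = 0.5*g*t^2 = 0.5*9.81*2.124^2 = 22.1283 m ≈ 2213 cm

2213 cm


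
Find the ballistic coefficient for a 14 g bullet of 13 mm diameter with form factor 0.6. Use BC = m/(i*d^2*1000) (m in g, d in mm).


BC = m/(i*d^2*1000) = 14/(0.6 * 13^2 * 1000) = 0.0001381

0.0001381


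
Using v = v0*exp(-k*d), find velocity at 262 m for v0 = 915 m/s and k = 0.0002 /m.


v = v0*exp(-k*d) = 915*exp(-0.0002*262) = 868.3 m/s

868.3 m/s


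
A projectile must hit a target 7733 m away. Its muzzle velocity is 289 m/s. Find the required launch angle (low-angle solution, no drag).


sin(2*theta) = R*g/v0^2 = 7733*9.81/289^2 = 0.908283, theta = arcsin(0.908283)/2 = 32.63°

32.63 degrees


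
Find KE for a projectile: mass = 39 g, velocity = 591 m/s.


E = 0.5*m*v^2 = 0.5*0.039*591^2 = 6811 J

6811 J


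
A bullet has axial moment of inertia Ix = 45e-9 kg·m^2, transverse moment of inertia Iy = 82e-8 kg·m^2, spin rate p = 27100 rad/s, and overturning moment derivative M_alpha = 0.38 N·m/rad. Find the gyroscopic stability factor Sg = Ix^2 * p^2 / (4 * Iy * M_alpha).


Sg = Ix^2 * p^2 / (4 * Iy * M_alpha) = (45e-9)^2 * 27100^2 / (4 * 82e-8 * 0.38) = 1.193

1.193


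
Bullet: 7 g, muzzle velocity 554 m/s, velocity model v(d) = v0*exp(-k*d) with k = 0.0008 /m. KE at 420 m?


v = v0*exp(-k*d) = 554*exp(-0.0008*420) = 395.901 m/s
E = 0.5*m*v^2 = 0.5*0.007*395.901^2 = 548.6 J

548.6 J


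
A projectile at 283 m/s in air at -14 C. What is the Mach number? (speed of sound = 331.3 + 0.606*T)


a = 331.3 + 0.606*(-14) = 322.816 m/s
M = v/a = 283/322.816 = 0.8767

0.8767


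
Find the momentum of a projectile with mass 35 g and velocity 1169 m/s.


p = m*v = 0.035*1169 = 40.92 kg·m/s

40.92 kg·m/s


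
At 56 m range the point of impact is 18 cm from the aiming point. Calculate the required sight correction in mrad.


1 mrad subtends 1 cm per 10 m of range, so adj = error_cm / (dist_m / 10) = 18 / (56/10) = 3.214 mrad

3.214 mrad


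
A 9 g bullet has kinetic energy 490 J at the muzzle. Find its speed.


v = sqrt(2*E/m) = sqrt(2*490/0.009) = 330 m/s

330 m/s


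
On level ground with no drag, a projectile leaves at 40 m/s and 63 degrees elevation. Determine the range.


R = v0^2 * sin(2*theta) / g = 40^2 * sin(2*63°) / 9.81 = 131.9 m

131.9 m


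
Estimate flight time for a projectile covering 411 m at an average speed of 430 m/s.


t = d/v = 411/430 = 0.9558 s

0.9558 s


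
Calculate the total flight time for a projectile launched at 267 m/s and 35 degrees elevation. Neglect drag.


T = 2*v0*sin(theta)/g = 2*267*sin(35°)/9.81 = 31.22 s

31.22 s


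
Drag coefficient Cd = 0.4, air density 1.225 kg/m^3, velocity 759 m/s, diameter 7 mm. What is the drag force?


A = pi*(d/2)^2 = pi*(7/2000)^2 = 3.84845e-05 m^2
Fd = 0.5*Cd*rho*A*v^2 = 0.5*0.4*1.225*3.84845e-05*759^2 = 5.432 N

5.432 N


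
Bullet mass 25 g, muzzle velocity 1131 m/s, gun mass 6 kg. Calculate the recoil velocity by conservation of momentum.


v_recoil = m_p * v_p / m_gun = 0.025 * 1131 / 6 = 4.713 m/s

4.713 m/s


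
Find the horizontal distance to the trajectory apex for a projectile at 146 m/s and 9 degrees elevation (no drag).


R = v0^2*sin(2*theta)/g = 146^2*sin(2*9°)/9.81 = 671.458 m
apex_dist = R/2 = 671.458/2 = 335.7 m

335.7 m


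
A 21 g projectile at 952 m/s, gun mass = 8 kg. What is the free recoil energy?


v_r = m_p*v_p/m_gun = 0.021*952/8 = 2.499 m/s, E_r = 0.5*m_gun*v_r^2 = 0.5*8*2.499^2 = 24.98 J

24.98 J


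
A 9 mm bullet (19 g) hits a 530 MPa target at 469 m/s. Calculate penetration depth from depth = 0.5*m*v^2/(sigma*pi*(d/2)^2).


A = pi*(d/2)^2 = pi*(9/2)^2 = 63.6173 mm^2
E = 0.5*m*v^2 = 0.5*0.019*469^2 = 2089.63 J
depth = E/(sigma*A) = 2089.63 J / (530 MPa * 63.6173 mm^2) = 2089.63/(530 * 63.6173) m = 0.0619753 m ≈ 61.98 mm

61.98 mm


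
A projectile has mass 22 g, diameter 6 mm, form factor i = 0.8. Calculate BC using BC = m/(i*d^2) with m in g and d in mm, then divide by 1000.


BC = m/(i*d^2*1000) = 22/(0.8 * 6^2 * 1000) = 0.0007639

0.0007639


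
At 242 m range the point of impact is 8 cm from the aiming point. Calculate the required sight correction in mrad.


1 mrad subtends 1 cm per 10 m of range, so adj = error_cm / (dist_m / 10) = 8 / (242/10) = 0.3306 mrad

0.3306 mrad


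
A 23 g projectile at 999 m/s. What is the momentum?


p = m*v = 0.023*999 = 22.98 kg·m/s

22.98 kg·m/s


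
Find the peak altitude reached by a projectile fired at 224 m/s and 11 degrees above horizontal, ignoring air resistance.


H = (v0*sin(theta))^2 / (2g) = (224*sin(11°))^2 / (2*9.81) = 93.11 m

93.11 m


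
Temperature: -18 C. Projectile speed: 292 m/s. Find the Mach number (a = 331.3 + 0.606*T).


a = 331.3 + 0.606*(-18) = 320.392 m/s
M = v/a = 292/320.392 = 0.9114

0.9114


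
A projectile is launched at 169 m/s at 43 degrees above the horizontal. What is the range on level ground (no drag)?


R = v0^2 * sin(2*theta) / g = 169^2 * sin(2*43°) / 9.81 = 2904 m

2904 m


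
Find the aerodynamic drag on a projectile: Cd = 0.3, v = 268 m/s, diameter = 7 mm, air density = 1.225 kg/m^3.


A = pi*(d/2)^2 = pi*(7/2000)^2 = 3.84845e-05 m^2
Fd = 0.5*Cd*rho*A*v^2 = 0.5*0.3*1.225*3.84845e-05*268^2 = 0.5079 N

0.5079 N


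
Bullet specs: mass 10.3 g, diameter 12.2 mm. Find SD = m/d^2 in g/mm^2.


SD = m/d^2 = 10.3/12.2^2 = 0.0692 g/mm^2

0.0692 g/mm^2


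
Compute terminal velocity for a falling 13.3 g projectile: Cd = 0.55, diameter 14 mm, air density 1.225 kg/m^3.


A = pi*(d/2)^2 = pi*(14/2000)^2 = 1.53938e-04 m^2
vt = sqrt(2mg/(Cd*rho*A)) = sqrt(2*0.0133*9.81/(0.55 * 1.225 * 1.53938e-04)) = 50.16 m/s

50.16 m/s


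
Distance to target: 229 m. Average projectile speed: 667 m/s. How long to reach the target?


t = d/v = 229/667 = 0.3433 s

0.3433 s


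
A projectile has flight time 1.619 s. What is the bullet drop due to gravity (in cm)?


drop = 0.5*g*t^2 = 0.5*9.81*1.619^2 = 12.8568 m ≈ 1286 cm

1286 cm


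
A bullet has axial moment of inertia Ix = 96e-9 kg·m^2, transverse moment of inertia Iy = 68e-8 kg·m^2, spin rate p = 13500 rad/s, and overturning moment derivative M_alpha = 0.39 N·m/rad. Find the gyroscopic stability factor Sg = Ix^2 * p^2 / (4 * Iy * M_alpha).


Sg = Ix^2 * p^2 / (4 * Iy * M_alpha) = (96e-9)^2 * 13500^2 / (4 * 68e-8 * 0.39) = 1.583

1.583


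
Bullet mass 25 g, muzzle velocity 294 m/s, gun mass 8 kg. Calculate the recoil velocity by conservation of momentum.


v_recoil = m_p * v_p / m_gun = 0.025 * 294 / 8 = 0.9188 m/s

0.9188 m/s


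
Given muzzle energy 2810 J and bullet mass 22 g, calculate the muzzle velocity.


v = sqrt(2*E/m) = sqrt(2*2810/0.022) = 505.4 m/s

505.4 m/s


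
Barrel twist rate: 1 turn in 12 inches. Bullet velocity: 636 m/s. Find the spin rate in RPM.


twist_m = 12*0.0254 = 0.3048 m
spin = v/twist = 636/0.3048 = 2086.614 rev/s
RPM = spin*60 = 2086.614*60 ≈ 125197 RPM

125197 RPM


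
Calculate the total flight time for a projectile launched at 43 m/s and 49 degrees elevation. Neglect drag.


T = 2*v0*sin(theta)/g = 2*43*sin(49°)/9.81 = 6.616 s

6.616 s


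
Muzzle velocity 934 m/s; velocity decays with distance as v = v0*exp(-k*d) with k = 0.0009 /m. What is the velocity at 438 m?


v = v0*exp(-k*d) = 934*exp(-0.0009*438) = 629.7 m/s

629.7 m/s


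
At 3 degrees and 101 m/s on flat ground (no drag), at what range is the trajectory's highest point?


R = v0^2*sin(2*theta)/g = 101^2*sin(2*3°)/9.81 = 108.695 m
apex_dist = R/2 = 108.695/2 = 54.35 m

54.35 m


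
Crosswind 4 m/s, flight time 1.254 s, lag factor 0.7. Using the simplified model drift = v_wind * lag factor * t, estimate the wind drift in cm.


drift = v_wind * lag * t = 4 * 0.7 * 1.254 = 3.5112 m ≈ 351.1 cm

351.1 cm


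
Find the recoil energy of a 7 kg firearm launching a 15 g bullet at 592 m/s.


v_r = m_p*v_p/m_gun = 0.015*592/7 = 1.26857 m/s, E_r = 0.5*m_gun*v_r^2 = 0.5*7*1.26857^2 = 5.632 J

5.632 J


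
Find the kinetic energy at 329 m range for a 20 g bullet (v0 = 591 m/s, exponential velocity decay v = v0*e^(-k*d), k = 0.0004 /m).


v = v0*exp(-k*d) = 591*exp(-0.0004*329) = 518.125 m/s
E = 0.5*m*v^2 = 0.5*0.02*518.125^2 = 2685 J

2685 J


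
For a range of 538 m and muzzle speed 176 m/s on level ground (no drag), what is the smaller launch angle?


sin(2*theta) = R*g/v0^2 = 538*9.81/176^2 = 0.170383, theta = arcsin(0.170383)/2 = 4.905°

4.905 degrees


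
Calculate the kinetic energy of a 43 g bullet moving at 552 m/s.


E = 0.5*m*v^2 = 0.5*0.043*552^2 = 6551 J

6551 J


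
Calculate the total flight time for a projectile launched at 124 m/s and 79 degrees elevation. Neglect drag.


T = 2*v0*sin(theta)/g = 2*124*sin(79°)/9.81 = 24.82 s

24.82 s


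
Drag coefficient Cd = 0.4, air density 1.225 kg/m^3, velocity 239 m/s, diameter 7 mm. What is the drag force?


A = pi*(d/2)^2 = pi*(7/2000)^2 = 3.84845e-05 m^2
Fd = 0.5*Cd*rho*A*v^2 = 0.5*0.4*1.225*3.84845e-05*239^2 = 0.5386 N

0.5386 N


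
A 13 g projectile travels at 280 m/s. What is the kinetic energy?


E = 0.5*m*v^2 = 0.5*0.013*280^2 = 509.6 J

509.6 J


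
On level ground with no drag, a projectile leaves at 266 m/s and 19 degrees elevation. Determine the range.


R = v0^2 * sin(2*theta) / g = 266^2 * sin(2*19°) / 9.81 = 4441 m

4441 m


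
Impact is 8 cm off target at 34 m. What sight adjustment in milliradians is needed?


1 mrad subtends 1 cm per 10 m of range, so adj = error_cm / (dist_m / 10) = 8 / (34/10) = 2.353 mrad

2.353 mrad


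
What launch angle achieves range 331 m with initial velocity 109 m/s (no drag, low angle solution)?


sin(2*theta) = R*g/v0^2 = 331*9.81/109^2 = 0.273303, theta = arcsin(0.273303)/2 = 7.93°

7.93 degrees


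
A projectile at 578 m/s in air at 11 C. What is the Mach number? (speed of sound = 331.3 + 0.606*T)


a = 331.3 + 0.606*(11) = 337.966 m/s
M = v/a = 578/337.966 = 1.71

1.71


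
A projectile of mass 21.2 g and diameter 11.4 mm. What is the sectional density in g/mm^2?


SD = m/d^2 = 21.2/11.4^2 = 0.1631 g/mm^2

0.1631 g/mm^2


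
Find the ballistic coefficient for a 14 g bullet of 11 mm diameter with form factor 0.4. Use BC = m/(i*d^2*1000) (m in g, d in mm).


BC = m/(i*d^2*1000) = 14/(0.4 * 11^2 * 1000) = 0.0002893

0.0002893


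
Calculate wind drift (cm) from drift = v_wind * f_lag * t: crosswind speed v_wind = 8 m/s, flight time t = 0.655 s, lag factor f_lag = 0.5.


drift = v_wind * lag * t = 8 * 0.5 * 0.655 = 2.62 m ≈ 262 cm

262 cm


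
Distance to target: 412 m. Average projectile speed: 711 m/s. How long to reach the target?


t = d/v = 412/711 = 0.5795 s

0.5795 s


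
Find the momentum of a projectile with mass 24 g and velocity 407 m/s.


p = m*v = 0.024*407 = 9.768 kg·m/s

9.768 kg·m/s


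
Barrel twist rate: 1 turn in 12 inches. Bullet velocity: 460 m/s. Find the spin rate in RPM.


twist_m = 12*0.0254 = 0.3048 m
spin = v/twist = 460/0.3048 = 1509.186 rev/s
RPM = spin*60 = 1509.186*60 ≈ 90551 RPM

90551 RPM


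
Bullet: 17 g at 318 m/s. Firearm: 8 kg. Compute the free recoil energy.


v_r = m_p*v_p/m_gun = 0.017*318/8 = 0.67575 m/s, E_r = 0.5*m_gun*v_r^2 = 0.5*8*0.67575^2 = 1.827 J

1.827 J


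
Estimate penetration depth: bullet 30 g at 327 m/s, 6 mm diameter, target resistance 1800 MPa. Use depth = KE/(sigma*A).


A = pi*(d/2)^2 = pi*(6/2)^2 = 28.2743 mm^2
E = 0.5*m*v^2 = 0.5*0.03*327^2 = 1603.93 J
depth = E/(sigma*A) = 1603.93 J / (1800 MPa * 28.2743 mm^2) = 1603.93/(1800 * 28.2743) m = 0.0315153 m ≈ 31.52 mm

31.52 mm


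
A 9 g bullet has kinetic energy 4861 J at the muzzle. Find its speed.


v = sqrt(2*E/m) = sqrt(2*4861/0.009) = 1039 m/s

1039 m/s


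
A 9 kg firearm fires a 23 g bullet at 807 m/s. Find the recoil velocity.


v_recoil = m_p * v_p / m_gun = 0.023 * 807 / 9 = 2.062 m/s

2.062 m/s


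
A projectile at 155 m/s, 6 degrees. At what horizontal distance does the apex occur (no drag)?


R = v0^2*sin(2*theta)/g = 155^2*sin(2*6°)/9.81 = 509.182 m
apex_dist = R/2 = 509.182/2 = 254.6 m

254.6 m


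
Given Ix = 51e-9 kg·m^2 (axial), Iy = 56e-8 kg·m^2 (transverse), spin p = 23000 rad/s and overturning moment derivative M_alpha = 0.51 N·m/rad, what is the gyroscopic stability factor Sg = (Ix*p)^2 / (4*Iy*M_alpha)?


Sg = Ix^2 * p^2 / (4 * Iy * M_alpha) = (51e-9)^2 * 23000^2 / (4 * 56e-8 * 0.51) = 1.204

1.204


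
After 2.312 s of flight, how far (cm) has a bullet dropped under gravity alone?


drop = 0.5*g*t^2 = 0.5*9.81*2.312^2 = 26.2189 m ≈ 2622 cm

2622 cm


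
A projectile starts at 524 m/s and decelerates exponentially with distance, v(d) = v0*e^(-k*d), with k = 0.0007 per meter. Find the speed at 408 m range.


v = v0*exp(-k*d) = 524*exp(-0.0007*408) = 393.8 m/s

393.8 m/s


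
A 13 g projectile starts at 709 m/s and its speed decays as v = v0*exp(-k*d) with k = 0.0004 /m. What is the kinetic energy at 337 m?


v = v0*exp(-k*d) = 709*exp(-0.0004*337) = 619.588 m/s
E = 0.5*m*v^2 = 0.5*0.013*619.588^2 = 2495 J

2495 J


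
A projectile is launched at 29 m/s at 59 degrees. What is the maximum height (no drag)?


H = (v0*sin(theta))^2 / (2g) = (29*sin(59°))^2 / (2*9.81) = 31.49 m

31.49 m


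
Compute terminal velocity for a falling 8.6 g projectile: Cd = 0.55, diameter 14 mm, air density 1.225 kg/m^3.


A = pi*(d/2)^2 = pi*(14/2000)^2 = 1.53938e-04 m^2
vt = sqrt(2mg/(Cd*rho*A)) = sqrt(2*0.0086*9.81/(0.55 * 1.225 * 1.53938e-04)) = 40.33 m/s

40.33 m/s


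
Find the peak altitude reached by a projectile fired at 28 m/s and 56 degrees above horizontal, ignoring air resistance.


H = (v0*sin(theta))^2 / (2g) = (28*sin(56°))^2 / (2*9.81) = 27.46 m

27.46 m


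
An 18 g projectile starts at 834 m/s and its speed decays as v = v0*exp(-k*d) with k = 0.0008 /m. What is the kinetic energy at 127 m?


v = v0*exp(-k*d) = 834*exp(-0.0008*127) = 753.428 m/s
E = 0.5*m*v^2 = 0.5*0.018*753.428^2 = 5109 J

5109 J


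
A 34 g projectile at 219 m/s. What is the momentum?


p = m*v = 0.034*219 = 7.446 kg·m/s

7.446 kg·m/s


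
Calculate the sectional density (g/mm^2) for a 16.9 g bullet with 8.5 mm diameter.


SD = m/d^2 = 16.9/8.5^2 = 0.2339 g/mm^2

0.2339 g/mm^2


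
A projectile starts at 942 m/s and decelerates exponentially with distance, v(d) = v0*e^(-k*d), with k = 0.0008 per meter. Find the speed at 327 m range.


v = v0*exp(-k*d) = 942*exp(-0.0008*327) = 725.2 m/s

725.2 m/s


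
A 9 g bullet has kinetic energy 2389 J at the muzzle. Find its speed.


v = sqrt(2*E/m) = sqrt(2*2389/0.009) = 728.6 m/s

728.6 m/s


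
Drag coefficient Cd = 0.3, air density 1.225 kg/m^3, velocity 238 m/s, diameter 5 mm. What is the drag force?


A = pi*(d/2)^2 = pi*(5/2000)^2 = 1.96350e-05 m^2
Fd = 0.5*Cd*rho*A*v^2 = 0.5*0.3*1.225*1.96350e-05*238^2 = 0.2044 N

0.2044 N


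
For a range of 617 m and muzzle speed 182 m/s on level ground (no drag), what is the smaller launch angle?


sin(2*theta) = R*g/v0^2 = 617*9.81/182^2 = 0.182731, theta = arcsin(0.182731)/2 = 5.264°

5.264 degrees


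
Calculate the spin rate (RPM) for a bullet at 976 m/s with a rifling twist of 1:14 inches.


twist_m = 14*0.0254 = 0.3556 m
spin = v/twist = 976/0.3556 = 2744.657 rev/s
RPM = spin*60 = 2744.657*60 ≈ 164679 RPM

164679 RPM


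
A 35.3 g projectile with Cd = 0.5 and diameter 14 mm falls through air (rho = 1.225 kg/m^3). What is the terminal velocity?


A = pi*(d/2)^2 = pi*(14/2000)^2 = 1.53938e-04 m^2
vt = sqrt(2mg/(Cd*rho*A)) = sqrt(2*0.0353*9.81/(0.5 * 1.225 * 1.53938e-04)) = 85.71 m/s

85.71 m/s


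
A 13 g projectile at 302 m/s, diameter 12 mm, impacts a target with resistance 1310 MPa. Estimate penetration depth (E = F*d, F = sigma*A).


A = pi*(d/2)^2 = pi*(12/2)^2 = 113.097 mm^2
E = 0.5*m*v^2 = 0.5*0.013*302^2 = 592.826 J
depth = E/(sigma*A) = 592.826 J / (1310 MPa * 113.097 mm^2) = 592.826/(1310 * 113.097) m = 0.00400132 m ≈ 4.001 mm

4.001 mm


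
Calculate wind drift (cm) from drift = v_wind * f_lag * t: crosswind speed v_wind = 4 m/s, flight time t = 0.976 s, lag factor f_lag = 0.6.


drift = v_wind * lag * t = 4 * 0.6 * 0.976 = 2.3424 m ≈ 234.2 cm

234.2 cm


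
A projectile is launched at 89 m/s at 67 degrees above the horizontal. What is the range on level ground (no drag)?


R = v0^2 * sin(2*theta) / g = 89^2 * sin(2*67°) / 9.81 = 580.8 m

580.8 m


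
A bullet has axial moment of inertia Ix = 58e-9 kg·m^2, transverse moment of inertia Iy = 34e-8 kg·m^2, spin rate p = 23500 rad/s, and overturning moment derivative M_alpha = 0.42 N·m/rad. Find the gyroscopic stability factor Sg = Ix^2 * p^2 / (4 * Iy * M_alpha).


Sg = Ix^2 * p^2 / (4 * Iy * M_alpha) = (58e-9)^2 * 23500^2 / (4 * 34e-8 * 0.42) = 3.252

3.252


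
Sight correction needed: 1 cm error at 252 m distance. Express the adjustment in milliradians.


1 mrad subtends 1 cm per 10 m of range, so adj = error_cm / (dist_m / 10) = 1 / (252/10) = 0.03968 mrad

0.03968 mrad


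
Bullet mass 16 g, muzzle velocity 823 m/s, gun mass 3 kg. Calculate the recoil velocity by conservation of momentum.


v_recoil = m_p * v_p / m_gun = 0.016 * 823 / 3 = 4.389 m/s

4.389 m/s


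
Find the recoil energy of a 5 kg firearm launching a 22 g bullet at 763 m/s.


v_r = m_p*v_p/m_gun = 0.022*763/5 = 3.3572 m/s, E_r = 0.5*m_gun*v_r^2 = 0.5*5*3.3572^2 = 28.18 J

28.18 J


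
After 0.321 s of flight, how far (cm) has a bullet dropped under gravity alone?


drop = 0.5*g*t^2 = 0.5*9.81*0.321^2 = 0.505416 m ≈ 50.54 cm

50.54 cm


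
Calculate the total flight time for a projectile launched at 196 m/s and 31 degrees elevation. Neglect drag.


T = 2*v0*sin(theta)/g = 2*196*sin(31°)/9.81 = 20.58 s

20.58 s


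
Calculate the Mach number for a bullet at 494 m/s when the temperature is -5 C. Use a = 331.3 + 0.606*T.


a = 331.3 + 0.606*(-5) = 328.27 m/s
M = v/a = 494/328.27 = 1.505

1.505


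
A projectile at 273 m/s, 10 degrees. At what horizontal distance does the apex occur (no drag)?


R = v0^2*sin(2*theta)/g = 273^2*sin(2*10°)/9.81 = 2598.41 m
apex_dist = R/2 = 2598.41/2 = 1299 m

1299 m


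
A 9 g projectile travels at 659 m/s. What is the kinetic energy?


E = 0.5*m*v^2 = 0.5*0.009*659^2 = 1954 J

1954 J


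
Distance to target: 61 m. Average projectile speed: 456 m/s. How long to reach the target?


t = d/v = 61/456 = 0.1338 s

0.1338 s


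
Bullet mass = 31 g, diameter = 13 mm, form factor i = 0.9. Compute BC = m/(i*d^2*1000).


BC = m/(i*d^2*1000) = 31/(0.9 * 13^2 * 1000) = 0.0002038

0.0002038


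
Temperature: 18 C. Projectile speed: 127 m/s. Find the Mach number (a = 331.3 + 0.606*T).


a = 331.3 + 0.606*(18) = 342.208 m/s
M = v/a = 127/342.208 = 0.3711

0.3711


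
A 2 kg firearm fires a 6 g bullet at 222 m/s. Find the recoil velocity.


v_recoil = m_p * v_p / m_gun = 0.006 * 222 / 2 = 0.666 m/s

0.666 m/s


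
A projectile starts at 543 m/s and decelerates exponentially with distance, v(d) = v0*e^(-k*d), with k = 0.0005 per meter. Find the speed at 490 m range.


v = v0*exp(-k*d) = 543*exp(-0.0005*490) = 425 m/s

425 m/s


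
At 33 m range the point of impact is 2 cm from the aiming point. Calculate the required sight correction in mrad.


1 mrad subtends 1 cm per 10 m of range, so adj = error_cm / (dist_m / 10) = 2 / (33/10) = 0.6061 mrad

0.6061 mrad


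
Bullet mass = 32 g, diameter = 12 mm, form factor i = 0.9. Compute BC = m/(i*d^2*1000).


BC = m/(i*d^2*1000) = 32/(0.9 * 12^2 * 1000) = 0.0002469

0.0002469


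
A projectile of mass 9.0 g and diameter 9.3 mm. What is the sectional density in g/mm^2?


SD = m/d^2 = 9.0/9.3^2 = 0.1041 g/mm^2

0.1041 g/mm^2


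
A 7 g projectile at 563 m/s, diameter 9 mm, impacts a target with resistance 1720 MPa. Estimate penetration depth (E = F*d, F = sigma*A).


A = pi*(d/2)^2 = pi*(9/2)^2 = 63.6173 mm^2
E = 0.5*m*v^2 = 0.5*0.007*563^2 = 1109.39 J
depth = E/(sigma*A) = 1109.39 J / (1720 MPa * 63.6173 mm^2) = 1109.39/(1720 * 63.6173) m = 0.0101387 m ≈ 10.14 mm

10.14 mm


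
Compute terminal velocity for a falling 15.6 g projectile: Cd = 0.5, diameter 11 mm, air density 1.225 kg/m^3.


A = pi*(d/2)^2 = pi*(11/2000)^2 = 9.50332e-05 m^2
vt = sqrt(2mg/(Cd*rho*A)) = sqrt(2*0.0156*9.81/(0.5 * 1.225 * 9.50332e-05)) = 72.51 m/s

72.51 m/s


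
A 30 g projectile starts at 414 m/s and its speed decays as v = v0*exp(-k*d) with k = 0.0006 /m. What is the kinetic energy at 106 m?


v = v0*exp(-k*d) = 414*exp(-0.0006*106) = 388.489 m/s
E = 0.5*m*v^2 = 0.5*0.03*388.489^2 = 2264 J

2264 J


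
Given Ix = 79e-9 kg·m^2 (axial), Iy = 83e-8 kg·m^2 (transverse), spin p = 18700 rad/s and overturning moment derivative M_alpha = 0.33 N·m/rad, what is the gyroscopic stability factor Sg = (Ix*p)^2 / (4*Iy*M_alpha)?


Sg = Ix^2 * p^2 / (4 * Iy * M_alpha) = (79e-9)^2 * 18700^2 / (4 * 83e-8 * 0.33) = 1.992

1.992


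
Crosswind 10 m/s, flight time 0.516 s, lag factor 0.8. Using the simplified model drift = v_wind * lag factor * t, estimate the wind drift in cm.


drift = v_wind * lag * t = 10 * 0.8 * 0.516 = 4.128 m ≈ 412.8 cm

412.8 cm


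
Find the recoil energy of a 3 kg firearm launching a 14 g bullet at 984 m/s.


v_r = m_p*v_p/m_gun = 0.014*984/3 = 4.592 m/s, E_r = 0.5*m_gun*v_r^2 = 0.5*3*4.592^2 = 31.63 J

31.63 J


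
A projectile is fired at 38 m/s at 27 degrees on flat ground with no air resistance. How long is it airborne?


T = 2*v0*sin(theta)/g = 2*38*sin(27°)/9.81 = 3.517 s

3.517 s


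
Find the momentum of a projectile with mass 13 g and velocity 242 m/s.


p = m*v = 0.013*242 = 3.146 kg·m/s

3.146 kg·m/s


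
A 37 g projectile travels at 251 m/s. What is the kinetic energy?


E = 0.5*m*v^2 = 0.5*0.037*251^2 = 1166 J

1166 J


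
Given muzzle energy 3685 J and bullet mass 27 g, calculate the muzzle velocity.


v = sqrt(2*E/m) = sqrt(2*3685/0.027) = 522.5 m/s

522.5 m/s


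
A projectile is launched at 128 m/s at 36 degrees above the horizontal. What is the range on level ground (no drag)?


R = v0^2 * sin(2*theta) / g = 128^2 * sin(2*36°) / 9.81 = 1588 m

1588 m


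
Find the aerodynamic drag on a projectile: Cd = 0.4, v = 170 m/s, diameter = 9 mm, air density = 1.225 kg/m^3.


A = pi*(d/2)^2 = pi*(9/2000)^2 = 6.36173e-05 m^2
Fd = 0.5*Cd*rho*A*v^2 = 0.5*0.4*1.225*6.36173e-05*170^2 = 0.4504 N

0.4504 N
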